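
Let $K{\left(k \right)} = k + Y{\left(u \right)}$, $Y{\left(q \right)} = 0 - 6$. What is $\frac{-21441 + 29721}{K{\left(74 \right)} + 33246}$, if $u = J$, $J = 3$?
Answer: $\frac{4140}{16657} \approx 0.24854$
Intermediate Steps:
$u = 3$
$Y{\left(q \right)} = -6$ ($Y{\left(q \right)} = 0 - 6 = -6$)
$K{\left(k \right)} = -6 + k$ ($K{\left(k \right)} = k - 6 = -6 + k$)
$\frac{-21441 + 29721}{K{\left(74 \right)} + 33246} = \frac{-21441 + 29721}{\left(-6 + 74\right) + 33246} = \frac{8280}{68 + 33246} = \frac{8280}{33314} = 8280 \cdot \frac{1}{33314} = \frac{4140}{16657}$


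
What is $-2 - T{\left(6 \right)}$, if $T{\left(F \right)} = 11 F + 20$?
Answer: $-88$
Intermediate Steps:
$T{\left(F \right)} = 20 + 11 F$
$-2 - T{\left(6 \right)} = -2 - \left(20 + 11 \cdot 6\right) = -2 - \left(20 + 66\right) = -2 - 86 = -88$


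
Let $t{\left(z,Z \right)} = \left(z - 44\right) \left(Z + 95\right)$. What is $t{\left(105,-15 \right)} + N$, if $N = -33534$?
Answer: $-28654$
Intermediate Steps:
$t{\left(z,Z \right)} = \left(-44 + z\right) \left(95 + Z\right)$
$t{\left(105,-15 \right)} + N = \left(-4180 - -660 + 95 \cdot 105 - 1575\right) - 33534 = \left(-4180 + 660 + 9975 - 1575\right) - 33534 = 4880 - 33534 = -28654$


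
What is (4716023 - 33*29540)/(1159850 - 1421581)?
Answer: -3741203/261731 ≈ -14.294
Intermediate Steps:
(4716023 - 33*29540)/(1159850 - 1421581) = (4716023 - 974820)/(-261731) = 3741203*(-1/261731) = -3741203/261731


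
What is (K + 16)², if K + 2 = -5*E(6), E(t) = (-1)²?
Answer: 81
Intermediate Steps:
E(t) = 1
K = -7 (K = -2 - 5*1 = -2 - 5 = -7)
(K + 16)² = (-7 + 16)² = 9² = 81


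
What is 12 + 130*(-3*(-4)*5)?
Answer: 7812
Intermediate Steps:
12 + 130*(-3*(-4)*5) = 12 + 130*(12*5) = 12 + 130*60 = 12 + 7800 = 7812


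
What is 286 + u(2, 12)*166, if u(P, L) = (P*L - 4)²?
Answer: 66686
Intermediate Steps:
u(P, L) = (-4 + L*P)² (u(P, L) = (L*P - 4)² = (-4 + L*P)²)
286 + u(2, 12)*166 = 286 + (-4 + 12*2)²*166 = 286 + (-4 + 24)²*166 = 286 + 20²*166 = 286 + 400*166 = 286 + 66400 = 66686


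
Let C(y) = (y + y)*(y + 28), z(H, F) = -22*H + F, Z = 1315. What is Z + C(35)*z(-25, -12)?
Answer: 2373895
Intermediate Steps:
z(H, F) = F - 22*H
C(y) = 2*y*(28 + y) (C(y) = (2*y)*(28 + y) = 2*y*(28 + y))
Z + C(35)*z(-25, -12) = 1315 + (2*35*(28 + 35))*(-12 - 22*(-25)) = 1315 + (2*35*63)*(-12 + 550) = 1315 + 4410*538 = 1315 + 2372580 = 2373895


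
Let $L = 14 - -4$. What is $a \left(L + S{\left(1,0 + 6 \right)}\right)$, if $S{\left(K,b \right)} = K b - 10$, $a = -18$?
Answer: $-252$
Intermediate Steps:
$S{\left(K,b \right)} = -10 + K b$
$L = 18$ ($L = 14 + 4 = 18$)
$a \left(L + S{\left(1,0 + 6 \right)}\right) = - 18 \left(18 - \left(10 - \left(0 + 6\right)\right)\right) = - 18 \left(18 + \left(-10 + 1 \cdot 6\right)\right) = - 18 \left(18 + \left(-10 + 6\right)\right) = - 18 \left(18 - 4\right) = \left(-18\right) 14 = -252$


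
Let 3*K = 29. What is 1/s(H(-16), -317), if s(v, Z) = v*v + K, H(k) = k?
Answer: 3/797 ≈ 0.0037641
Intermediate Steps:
K = 29/3 (K = (⅓)*29 = 29/3 ≈ 9.6667)
s(v, Z) = 29/3 + v² (s(v, Z) = v*v + 29/3 = v² + 29/3 = 29/3 + v²)
1/s(H(-16), -317) = 1/(29/3 + (-16)²) = 1/(29/3 + 256) = 1/(797/3) = 3/797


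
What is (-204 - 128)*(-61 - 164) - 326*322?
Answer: -30272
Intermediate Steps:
(-204 - 128)*(-61 - 164) - 326*322 = -332*(-225) - 104972 = 74700 - 104972 = -30272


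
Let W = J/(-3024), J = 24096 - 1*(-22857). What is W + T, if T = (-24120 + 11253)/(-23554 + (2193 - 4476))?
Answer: -6212777/413392 ≈ -15.029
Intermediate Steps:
J = 46953 (J = 24096 + 22857 = 46953)
W = -1739/112 (W = 46953/(-3024) = 46953*(-1/3024) = -1739/112 ≈ -15.527)
T = 12867/25837 (T = -12867/(-23554 - 2283) = -12867/(-25837) = -12867*(-1/25837) = 12867/25837 ≈ 0.49801)
W + T = -1739/112 + 12867/25837 = -6212777/413392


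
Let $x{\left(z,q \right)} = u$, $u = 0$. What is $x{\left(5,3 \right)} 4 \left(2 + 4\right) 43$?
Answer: $0$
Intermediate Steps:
$x{\left(z,q \right)} = 0$
$x{\left(5,3 \right)} 4 \left(2 + 4\right) 43 = 0 \cdot 4 \left(2 + 4\right) 43 = 0 \cdot 4 \cdot 6 \cdot 43 = 0 \cdot 24 \cdot 43 = 0 \cdot 43 = 0$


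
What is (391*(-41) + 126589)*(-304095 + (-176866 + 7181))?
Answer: -52380169240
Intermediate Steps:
(391*(-41) + 126589)*(-304095 + (-176866 + 7181)) = (-16031 + 126589)*(-304095 - 169685) = 110558*(-473780) = -52380169240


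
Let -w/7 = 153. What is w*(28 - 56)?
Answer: 29988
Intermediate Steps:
w = -1071 (w = -7*153 = -1071)
w*(28 - 56) = -1071*(28 - 56) = -1071*(-28) = 29988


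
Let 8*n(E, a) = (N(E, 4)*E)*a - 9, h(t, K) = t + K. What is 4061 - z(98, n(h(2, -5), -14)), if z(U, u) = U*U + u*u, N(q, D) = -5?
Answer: -402713/64 ≈ -6292.4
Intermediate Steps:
h(t, K) = K + t
n(E, a) = -9/8 - 5*E*a/8 (n(E, a) = ((-5*E)*a - 9)/8 = (-5*E*a - 9)/8 = (-9 - 5*E*a)/8 = -9/8 - 5*E*a/8)
z(U, u) = U² + u²
4061 - z(98, n(h(2, -5), -14)) = 4061 - (98² + (-9/8 - 5/8*(-5 + 2)*(-14))²) = 4061 - (9604 + (-9/8 - 5/8*(-3)*(-14))²) = 4061 - (9604 + (-9/8 - 105/4)²) = 4061 - (9604 + (-219/8)²) = 4061 - (9604 + 47961/64) = 4061 - 1*662617/64 = 4061 - 662617/64 = -402713/64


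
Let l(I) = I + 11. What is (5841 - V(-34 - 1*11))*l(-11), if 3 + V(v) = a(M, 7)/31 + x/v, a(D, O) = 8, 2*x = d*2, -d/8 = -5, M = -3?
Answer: 0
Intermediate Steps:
d = 40 (d = -8*(-5) = 40)
x = 40 (x = (40*2)/2 = (½)*80 = 40)
l(I) = 11 + I
V(v) = -85/31 + 40/v (V(v) = -3 + (8/31 + 40/v) = -85/31 + 40/v)
(5841 - V(-34 - 1*11))*l(-11) = (5841 - (-85/31 + 40/(-34 - 1*11)))*(11 - 11) = (5841 - (-85/31 + 40/(-34 - 11)))*0 = (5841 - (-85/31 + 40/(-45)))*0 = (5841 - (-85/31 + 40*(-1/45)))*0 = (5841 - (-85/31 - 8/9))*0 = (5841 - 1*(-1013/279))*0 = (5841 + 1013/279)*0 = (1630652/279)*0 = 0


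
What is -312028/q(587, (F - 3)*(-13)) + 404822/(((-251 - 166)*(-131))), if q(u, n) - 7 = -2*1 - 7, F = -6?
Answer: 8522981600/54627 ≈ 1.5602e+5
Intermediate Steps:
q(u, n) = -2 (q(u, n) = 7 + (-2*1 - 7) = 7 + (-2 - 7) = 7 - 9 = -2)
-312028/q(587, (F - 3)*(-13)) + 404822/(((-251 - 166)*(-131))) = -312028/(-2) + 404822/(((-251 - 166)*(-131))) = -312028*(-½) + 404822/((-417*(-131))) = 156014 + 404822/54627 = 8522981600/54627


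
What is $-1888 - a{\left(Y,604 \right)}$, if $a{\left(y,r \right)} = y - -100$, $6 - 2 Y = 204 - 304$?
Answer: $-2041$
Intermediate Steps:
$Y = 53$ ($Y = 3 - \frac{204 - 304}{2} = 3 - -50 = 3 + 50 = 53$)
$a{\left(y,r \right)} = 100 + y$ ($a{\left(y,r \right)} = y + 100 = 100 + y$)
$-1888 - a{\left(Y,604 \right)} = -1888 - \left(100 + 53\right) = -1888 - 153 = -2041$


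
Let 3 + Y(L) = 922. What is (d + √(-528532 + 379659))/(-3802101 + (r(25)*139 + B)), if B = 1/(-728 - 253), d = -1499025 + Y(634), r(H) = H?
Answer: 1469641986/3726452107 - 981*I*√148873/3726452107 ≈ 0.39438 - 0.00010157*I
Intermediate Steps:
Y(L) = 919 (Y(L) = -3 + 922 = 919)
d = -1498106 (d = -1499025 + 919 = -1498106)
B = -1/981 (B = 1/(-981) = -1/981 ≈ -0.0010194)
(d + √(-528532 + 379659))/(-3802101 + (r(25)*139 + B)) = (-1498106 + √(-528532 + 379659))/(-3802101 + (25*139 - 1/981)) = (-1498106 + √(-148873))/(-3802101 + (3475 - 1/981)) = (-1498106 + I*√148873)/(-3802101 + 3408974/981) = (-1498106 + I*√148873)/(-3726452107/981) = (-1498106 + I*√148873)*(-981/3726452107) = 1469641986/3726452107 - 981*I*√148873/3726452107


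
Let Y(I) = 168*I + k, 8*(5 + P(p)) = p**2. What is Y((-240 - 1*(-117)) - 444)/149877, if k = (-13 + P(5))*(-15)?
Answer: -36203/57096 ≈ -0.63407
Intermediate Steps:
P(p) = -5 + p**2/8
k = 1785/8 (k = (-13 + (-5 + (1/8)*5**2))*(-15) = (-13 + (-5 + (1/8)*25))*(-15) = (-13 + (-5 + 25/8))*(-15) = (-13 - 15/8)*(-15) = -119/8*(-15) = 1785/8 ≈ 223.13)
Y(I) = 1785/8 + 168*I (Y(I) = 168*I + 1785/8 = 1785/8 + 168*I)
Y((-240 - 1*(-117)) - 444)/149877 = (1785/8 + 168*((-240 - 1*(-117)) - 444))/149877 = (1785/8 + 168*((-240 + 117) - 444))*(1/149877) = (1785/8 + 168*(-123 - 444))*(1/149877) = (1785/8 + 168*(-567))*(1/149877) = (1785/8 - 95256)*(1/149877) = -760263/8*1/149877 = -36203/57096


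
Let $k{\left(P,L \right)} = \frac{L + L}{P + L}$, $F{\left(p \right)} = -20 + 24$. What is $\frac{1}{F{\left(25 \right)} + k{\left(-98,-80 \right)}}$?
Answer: $\frac{89}{436} \approx 0.20413$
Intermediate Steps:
$F{\left(p \right)} = 4$
$k{\left(P,L \right)} = \frac{2 L}{L + P}$
$\frac{1}{F{\left(25 \right)} + k{\left(-98,-80 \right)}} = \frac{1}{4 + 2 \left(-80\right) \frac{1}{-80 - 98}} = \frac{1}{4 + 2 \left(-80\right) \frac{1}{-178}} = \frac{1}{4 + 2 \left(-80\right) \left(- \frac{1}{178}\right)} = \frac{1}{4 + \frac{80}{89}} = \frac{1}{\frac{436}{89}} = \frac{89}{436}$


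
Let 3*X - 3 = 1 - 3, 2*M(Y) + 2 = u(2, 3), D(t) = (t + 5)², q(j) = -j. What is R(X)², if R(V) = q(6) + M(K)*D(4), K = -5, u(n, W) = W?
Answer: 4761/4 ≈ 1190.3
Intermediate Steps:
D(t) = (5 + t)²
M(Y) = ½ (M(Y) = -1 + (½)*3 = -1 + 3/2 = ½)
X = ⅓ (X = 1 + (1 - 3)/3 = 1 + (⅓)*(-2) = 1 - ⅔ = ⅓ ≈ 0.33333)
R(V) = 69/2 (R(V) = -1*6 + (5 + 4)²/2 = -6 + (½)*9² = -6 + (½)*81 = -6 + 81/2 = 69/2)
R(X)² = (69/2)² = 4761/4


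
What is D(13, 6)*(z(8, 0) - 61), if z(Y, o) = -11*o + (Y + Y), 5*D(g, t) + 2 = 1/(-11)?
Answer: 207/11 ≈ 18.818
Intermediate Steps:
D(g, t) = -23/55 (D(g, t) = -⅖ + (⅕)/(-11) = -⅖ + (⅕)*(-1/11) = -⅖ - 1/55 = -23/55)
z(Y, o) = -11*o + 2*Y
D(13, 6)*(z(8, 0) - 61) = -23*((-11*0 + 2*8) - 61)/55 = -23*((0 + 16) - 61)/55 = -23*(16 - 61)/55 = -23/55*(-45) = 207/11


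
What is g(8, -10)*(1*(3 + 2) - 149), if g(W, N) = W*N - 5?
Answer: 12240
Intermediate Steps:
g(W, N) = -5 + N*W (g(W, N) = N*W - 5 = -5 + N*W)
g(8, -10)*(1*(3 + 2) - 149) = (-5 - 10*8)*(1*(3 + 2) - 149) = (-5 - 80)*(1*5 - 149) = -85*(5 - 149) = -85*(-144) = 12240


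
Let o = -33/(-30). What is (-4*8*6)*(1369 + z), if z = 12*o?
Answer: -1326912/5 ≈ -2.6538e+5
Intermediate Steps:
o = 11/10 (o = -33*(-1/30) = 11/10 ≈ 1.1000)
z = 66/5 (z = 12*(11/10) = 66/5 ≈ 13.200)
(-4*8*6)*(1369 + z) = (-4*8*6)*(1369 + 66/5) = -32*6*(6911/5) = -192*6911/5 = -1326912/5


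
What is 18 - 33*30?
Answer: -972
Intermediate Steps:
18 - 33*30 = 18 - 990 = -972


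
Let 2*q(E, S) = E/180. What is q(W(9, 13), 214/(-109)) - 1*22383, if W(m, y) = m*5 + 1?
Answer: -4028917/180 ≈ -22383.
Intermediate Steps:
W(m, y) = 1 + 5*m (W(m, y) = 5*m + 1 = 1 + 5*m)
q(E, S) = E/360 (q(E, S) = (E/180)/2 = E/360)
q(W(9, 13), 214/(-109)) - 1*22383 = (1 + 5*9)/360 - 1*22383 = (1 + 45)/360 - 22383 = (1/360)*46 - 22383 = 23/180 - 22383 = -4028917/180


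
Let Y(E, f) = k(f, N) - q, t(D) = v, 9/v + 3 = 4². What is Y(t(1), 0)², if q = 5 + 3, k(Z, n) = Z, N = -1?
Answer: 64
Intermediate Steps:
v = 9/13 (v = 9/(-3 + 4²) = 9/(-3 + 16) = 9/13 ≈ 0.69231)
t(D) = 9/13
q = 8
Y(E, f) = -8 + f (Y(E, f) = f - 1*8 = f - 8 = -8 + f)
Y(t(1), 0)² = (-8 + 0)² = (-8)² = 64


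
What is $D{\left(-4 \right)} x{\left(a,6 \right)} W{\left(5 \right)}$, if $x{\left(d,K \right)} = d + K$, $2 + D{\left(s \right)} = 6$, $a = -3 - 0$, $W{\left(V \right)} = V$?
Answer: $60$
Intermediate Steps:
$a = -3$ ($a = -3 + 0 = -3$)
$D{\left(s \right)} = 4$ ($D{\left(s \right)} = -2 + 6 = 4$)
$x{\left(d,K \right)} = K + d$
$D{\left(-4 \right)} x{\left(a,6 \right)} W{\left(5 \right)} = 4 \left(6 - 3\right) 5 = 4 \cdot 3 \cdot 5 = 12 \cdot 5 = 60$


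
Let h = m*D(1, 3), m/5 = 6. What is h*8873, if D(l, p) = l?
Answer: 266190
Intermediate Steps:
m = 30 (m = 5*6 = 30)
h = 30 (h = 30*1 = 30)
h*8873 = 30*8873 = 266190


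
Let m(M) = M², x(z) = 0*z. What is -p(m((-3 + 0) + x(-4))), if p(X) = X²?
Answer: -81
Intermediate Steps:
x(z) = 0
-p(m((-3 + 0) + x(-4))) = -(((-3 + 0) + 0)²)² = -((-3 + 0)²)² = -((-3)²)² = -1*9² = -1*81 = -81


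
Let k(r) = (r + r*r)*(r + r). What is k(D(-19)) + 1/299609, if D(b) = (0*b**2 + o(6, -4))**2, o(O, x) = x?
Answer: 2607796737/299609 ≈ 8704.0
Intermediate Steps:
D(b) = 16 (D(b) = (0*b**2 - 4)**2 = (0 - 4)**2 = (-4)**2 = 16)
k(r) = 2*r*(r + r**2) (k(r) = (r + r**2)*(2*r) = 2*r*(r + r**2))
k(D(-19)) + 1/299609 = 2*16**2*(1 + 16) + 1/299609 = 2*256*17 + 1/299609 = 8704 + 1/299609 = 2607796737/299609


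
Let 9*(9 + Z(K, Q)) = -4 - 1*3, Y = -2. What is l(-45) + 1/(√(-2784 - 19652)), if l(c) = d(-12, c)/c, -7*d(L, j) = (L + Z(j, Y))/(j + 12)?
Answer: 28/13365 - I*√5609/11218 ≈ 0.002095 - 0.0066762*I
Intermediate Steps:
Z(K, Q) = -88/9 (Z(K, Q) = -9 + (-4 - 1*3)/9 = -9 + (-4 - 3)/9 = -9 + (⅑)*(-7) = -9 - 7/9 = -88/9)
d(L, j) = -(-88/9 + L)/(7*(12 + j)) (d(L, j) = -(L - 88/9)/(7*(j + 12)) = -(-88/9 + L)/(7*(12 + j)))
l(c) = 28/(9*c*(12 + c)) (l(c) = ((88 - 9*(-12))/(63*(12 + c)))/c = ((88 + 108)/(63*(12 + c)))/c = ((1/63)*196/(12 + c))/c = (28/(9*(12 + c)))/c = 28/(9*c*(12 + c)))
l(-45) + 1/(√(-2784 - 19652)) = (28/9)/(-45*(12 - 45)) + 1/(√(-2784 - 19652)) = (28/9)*(-1/45)/(-33) + 1/(√(-22436)) = (28/9)*(-1/45)*(-1/33) + 1/(2*I*√5609) = 28/13365 - I*√5609/11218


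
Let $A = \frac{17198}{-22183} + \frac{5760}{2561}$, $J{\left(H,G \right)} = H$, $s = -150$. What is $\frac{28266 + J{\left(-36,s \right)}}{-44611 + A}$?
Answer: $- \frac{534588338830}{844765585697} \approx -0.63282$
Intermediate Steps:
$A = \frac{83730002}{56810663}$ ($A = 17198 \left(- \frac{1}{22183}\right) + 5760 \cdot \frac{1}{2561} = - \frac{17198}{22183} + \frac{5760}{2561} = \frac{83730002}{56810663} \approx 1.4738$)
$\frac{28266 + J{\left(-36,s \right)}}{-44611 + A} = \frac{28266 - 36}{-44611 + \frac{83730002}{56810663}} = \frac{28230}{- \frac{2534296757091}{56810663}} = 28230 \left(- \frac{56810663}{2534296757091}\right) = - \frac{534588338830}{844765585697}$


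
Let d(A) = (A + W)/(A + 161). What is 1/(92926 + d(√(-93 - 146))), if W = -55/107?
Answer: 13915940738333/1293152792165924464 - 924587*I*√239/1293152792165924464 ≈ 1.0761e-5 - 1.1053e-11*I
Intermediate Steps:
W = -55/107 (W = -55*1/107 = -55/107 ≈ -0.51402)
d(A) = (-55/107 + A)/(161 + A) (d(A) = (A - 55/107)/(A + 161) = (-55/107 + A)/(161 + A))
1/(92926 + d(√(-93 - 146))) = 1/(92926 + (-55/107 + √(-93 - 146))/(161 + √(-93 - 146))) = 1/(92926 + (-55/107 + √(-239))/(161 + √(-239))) = 1/(92926 + (-55/107 + I*√239)/(161 + I*√239))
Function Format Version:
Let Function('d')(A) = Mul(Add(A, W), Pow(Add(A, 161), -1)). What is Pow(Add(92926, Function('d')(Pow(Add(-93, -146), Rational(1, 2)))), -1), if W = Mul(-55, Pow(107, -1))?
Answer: Add(Rational(13915940738333, 1293152792165924464), Mul(Rational(-924587, 1293152792165924464), I, Pow(239, Rational(1, 2)))) ≈ Add(1.0761e-5, Mul(-1.1053e-11, I))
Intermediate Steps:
W = Rational(-55, 107) (W = Mul(-55, Rational(1, 107)) = Rational(-55, 107) ≈ -0.51402)
Function('d')(A) = Mul(Pow(Add(161, A), -1), Add(Rational(-55, 107), A)) (Function('d')(A) = Mul(Add(A, Rational(-55, 107)), Pow(Add(A, 161), -1)) = Mul(Add(Rational(-55, 107), A), Pow(Add(161, A), -1)) = Mul(Pow(Add(161, A), -1), Add(Rational(-55, 107), A)))
Pow(Add(92926, Function('d')(Pow(Add(-93, -146), Rational(1, 2)))), -1) = Pow(Add(92926, Mul(Pow(Add(161, Pow(Add(-93, -146), Rational(1, 2))), -1), Add(Rational(-55, 107), Pow(Add(-93, -146), Rational(1, 2))))), -1) = Pow(Add(92926, Mul(Pow(Add(161, Pow(-239, Rational(1, 2))), -1), Add(Rational(-55, 107), Pow(-239, Rational(1, 2))))), -1) = Pow(Add(92926, Mul(Pow(Add(161, Mul(I, Pow(239, Rational(1, 2)))), -1), Add(Rational(-55, 107), Mul(I, Pow(239, Rational(1, 2)))))), -1)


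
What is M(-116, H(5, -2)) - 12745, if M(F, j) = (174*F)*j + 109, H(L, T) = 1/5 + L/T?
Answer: 168936/5 ≈ 33787.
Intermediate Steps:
H(L, T) = ⅕ + L/T (H(L, T) = 1*(⅕) + L/T = ⅕ + L/T)
M(F, j) = 109 + 174*F*j (M(F, j) = 174*F*j + 109 = 109 + 174*F*j)
M(-116, H(5, -2)) - 12745 = (109 + 174*(-116)*((5 + (⅕)*(-2))/(-2))) - 12745 = (109 + 174*(-116)*(-(5 - ⅖)/2)) - 12745 = (109 + 174*(-116)*(-½*23/5)) - 12745 = (109 + 174*(-116)*(-23/10)) - 12745 = (109 + 232116/5) - 12745 = 232661/5 - 12745 = 168936/5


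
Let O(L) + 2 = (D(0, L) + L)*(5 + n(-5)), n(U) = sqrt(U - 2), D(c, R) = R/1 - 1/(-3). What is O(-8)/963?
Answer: -241/2889 - 47*I*sqrt(7)/2889 ≈ -0.08342 - 0.043043*I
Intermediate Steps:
D(c, R) = 1/3 + R (D(c, R) = R*1 - 1*(-1/3) = R + 1/3 = 1/3 + R)
n(U) = sqrt(-2 + U)
O(L) = -2 + (5 + I*sqrt(7))*(1/3 + 2*L) (O(L) = -2 + ((1/3 + L) + L)*(5 + sqrt(-2 - 5)) = -2 + (1/3 + 2*L)*(5 + sqrt(-7)) = -2 + (1/3 + 2*L)*(5 + I*sqrt(7)) = -2 + (5 + I*sqrt(7))*(1/3 + 2*L))
O(-8)/963 = (-1/3 + 10*(-8) + I*sqrt(7)/3 + 2*I*(-8)*sqrt(7))/963 = (-1/3 - 80 + I*sqrt(7)/3 - 16*I*sqrt(7))*(1/963) = (-241/3 - 47*I*sqrt(7)/3)*(1/963) = -241/2889 - 47*I*sqrt(7)/2889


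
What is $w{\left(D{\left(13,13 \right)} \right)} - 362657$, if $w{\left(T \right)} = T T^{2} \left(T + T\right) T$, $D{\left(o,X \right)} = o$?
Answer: $379929$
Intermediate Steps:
$w{\left(T \right)} = 2 T^{5}$ ($w{\left(T \right)} = T^{3} \cdot 2 T T = 2 T^{4} T = 2 T^{5}$)
$w{\left(D{\left(13,13 \right)} \right)} - 362657 = 2 \cdot 13^{5} - 362657 = 2 \cdot 371293 - 362657 = 742586 - 362657 = 379929$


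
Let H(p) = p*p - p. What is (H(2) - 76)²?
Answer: 5476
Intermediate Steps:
H(p) = p² - p
(H(2) - 76)² = (2*(-1 + 2) - 76)² = (2*1 - 76)² = (2 - 76)² = (-74)² = 5476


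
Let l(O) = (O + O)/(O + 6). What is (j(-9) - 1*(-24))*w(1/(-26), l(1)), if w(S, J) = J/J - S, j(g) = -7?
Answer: 459/26 ≈ 17.654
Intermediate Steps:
l(O) = 2*O/(6 + O) (l(O) = (2*O)/(6 + O) = 2*O/(6 + O))
w(S, J) = 1 - S
(j(-9) - 1*(-24))*w(1/(-26), l(1)) = (-7 - 1*(-24))*(1 - 1/(-26)) = (-7 + 24)*(1 - 1*(-1/26)) = 17*(1 + 1/26) = 17*(27/26) = 459/26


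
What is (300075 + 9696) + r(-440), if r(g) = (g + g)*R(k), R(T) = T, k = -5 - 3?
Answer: 316811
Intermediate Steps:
k = -8
r(g) = -16*g (r(g) = (g + g)*(-8) = (2*g)*(-8) = -16*g)
(300075 + 9696) + r(-440) = (300075 + 9696) - 16*(-440) = 309771 + 7040 = 316811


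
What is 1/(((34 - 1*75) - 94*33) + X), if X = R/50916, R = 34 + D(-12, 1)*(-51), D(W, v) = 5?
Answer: -50916/160029209 ≈ -0.00031817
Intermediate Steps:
R = -221 (R = 34 + 5*(-51) = 34 - 255 = -221)
X = -221/50916 ≈ -0.0043405
1/(((34 - 1*75) - 94*33) + X) = 1/(((34 - 1*75) - 94*33) - 221/50916) = 1/(((34 - 75) - 3102) - 221/50916) = 1/((-41 - 3102) - 221/50916) = 1/(-3143 - 221/50916) = 1/(-160029209/50916) = -50916/160029209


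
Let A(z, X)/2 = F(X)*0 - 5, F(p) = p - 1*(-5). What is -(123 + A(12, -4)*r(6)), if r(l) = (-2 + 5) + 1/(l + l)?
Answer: -553/6 ≈ -92.167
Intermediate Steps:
F(p) = 5 + p (F(p) = p + 5 = 5 + p)
A(z, X) = -10 (A(z, X) = 2*((5 + X)*0 - 5) = 2*(0 - 5) = 2*(-5) = -10)
r(l) = 3 + 1/(2*l)
-(123 + A(12, -4)*r(6)) = -(123 - 10*(3 + (½)/6)) = -(123 - 10*(3 + (½)*(⅙))) = -(123 - 10*(3 + 1/12)) = -(123 - 10*37/12) = -(123 - 185/6) = -1*553/6 = -553/6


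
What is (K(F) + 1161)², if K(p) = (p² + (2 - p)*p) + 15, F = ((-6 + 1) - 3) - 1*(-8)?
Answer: 1382976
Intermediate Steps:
F = 0 (F = (-5 - 3) + 8 = -8 + 8 = 0)
K(p) = 15 + p² + p*(2 - p) (K(p) = (p² + p*(2 - p)) + 15 = 15 + p² + p*(2 - p))
(K(F) + 1161)² = ((15 + 2*0) + 1161)² = ((15 + 0) + 1161)² = (15 + 1161)² = 1176² = 1382976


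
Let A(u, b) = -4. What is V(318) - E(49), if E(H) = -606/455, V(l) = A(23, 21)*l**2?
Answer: -184045074/455 ≈ -4.0449e+5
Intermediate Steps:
V(l) = -4*l**2
E(H) = -606/455 (E(H) = -606*1/455 = -606/455)
V(318) - E(49) = -4*318**2 - 1*(-606/455) = -4*101124 + 606/455 = -404496 + 606/455 = -184045074/455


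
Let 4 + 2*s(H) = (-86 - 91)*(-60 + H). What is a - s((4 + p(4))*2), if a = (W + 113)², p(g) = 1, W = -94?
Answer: -4062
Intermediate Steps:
s(H) = 5308 - 177*H/2 (s(H) = -2 + ((-86 - 91)*(-60 + H))/2 = -2 + (-177*(-60 + H))/2 = -2 + (10620 - 177*H)/2 = -2 + (5310 - 177*H/2) = 5308 - 177*H/2)
a = 361 (a = (-94 + 113)² = 19² = 361)
a - s((4 + p(4))*2) = 361 - (5308 - 177*(4 + 1)*2/2) = 361 - (5308 - 885*2/2) = 361 - (5308 - 177/2*10) = 361 - (5308 - 885) = 361 - 1*4423 = 361 - 4423 = -4062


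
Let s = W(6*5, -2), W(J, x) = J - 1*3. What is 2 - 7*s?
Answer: -187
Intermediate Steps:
W(J, x) = -3 + J (W(J, x) = J - 3 = -3 + J)
s = 27 (s = -3 + 6*5 = -3 + 30 = 27)
2 - 7*s = 2 - 7*27 = 2 - 189 = -187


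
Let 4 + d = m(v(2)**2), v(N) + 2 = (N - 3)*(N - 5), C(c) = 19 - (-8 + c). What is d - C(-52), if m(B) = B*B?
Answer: -82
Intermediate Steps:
C(c) = 27 - c (C(c) = 19 + (8 - c) = 27 - c)
v(N) = -2 + (-5 + N)*(-3 + N) (v(N) = -2 + (N - 3)*(N - 5) = -2 + (-3 + N)*(-5 + N) = -2 + (-5 + N)*(-3 + N))
m(B) = B**2
d = -3 (d = -4 + ((13 + 2**2 - 8*2)**2)**2 = -4 + ((13 + 4 - 16)**2)**2 = -4 + (1**2)**2 = -4 + 1**2 = -4 + 1 = -3)
d - C(-52) = -3 - (27 - 1*(-52)) = -3 - (27 + 52) = -3 - 1*79 = -3 - 79 = -82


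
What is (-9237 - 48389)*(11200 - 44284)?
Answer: 1906498584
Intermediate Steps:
(-9237 - 48389)*(11200 - 44284) = -57626*(-33084) = 1906498584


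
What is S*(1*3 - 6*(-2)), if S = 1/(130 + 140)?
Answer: 1/18 ≈ 0.055556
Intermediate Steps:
S = 1/270 ≈ 0.0037037
S*(1*3 - 6*(-2)) = (1*3 - 6*(-2))/270 = (3 + 12)/270 = (1/270)*15 = 1/18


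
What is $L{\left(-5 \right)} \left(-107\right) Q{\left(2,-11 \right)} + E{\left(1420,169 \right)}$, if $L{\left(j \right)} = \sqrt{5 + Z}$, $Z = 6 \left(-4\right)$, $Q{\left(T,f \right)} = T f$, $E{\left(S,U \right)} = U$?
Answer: $169 + 2354 i \sqrt{19} \approx 169.0 + 10261.0 i$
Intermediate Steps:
$Z = -24$
$L{\left(j \right)} = i \sqrt{19}$ ($L{\left(j \right)} = \sqrt{5 - 24} = \sqrt{-19} = i \sqrt{19}$)
$L{\left(-5 \right)} \left(-107\right) Q{\left(2,-11 \right)} + E{\left(1420,169 \right)} = i \sqrt{19} \left(-107\right) 2 \left(-11\right) + 169 = - 107 i \sqrt{19} \left(-22\right) + 169 = 2354 i \sqrt{19} + 169 = 169 + 2354 i \sqrt{19}$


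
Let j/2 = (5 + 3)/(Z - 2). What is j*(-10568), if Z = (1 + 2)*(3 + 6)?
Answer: -169088/25 ≈ -6763.5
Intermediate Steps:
Z = 27 (Z = 3*9 = 27)
j = 16/25 (j = 2*((5 + 3)/(27 - 2)) = 2*(8/25) = 16/25 ≈ 0.64000)
j*(-10568) = (16/25)*(-10568) = -169088/25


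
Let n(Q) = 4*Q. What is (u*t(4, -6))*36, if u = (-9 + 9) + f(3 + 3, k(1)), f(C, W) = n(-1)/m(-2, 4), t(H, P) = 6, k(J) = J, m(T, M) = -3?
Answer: 288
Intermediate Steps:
f(C, W) = 4/3 (f(C, W) = (4*(-1))/(-3) = -4*(-⅓) = 4/3)
u = 4/3 (u = (-9 + 9) + 4/3 = 0 + 4/3 = 4/3 ≈ 1.3333)
(u*t(4, -6))*36 = ((4/3)*6)*36 = 8*36 = 288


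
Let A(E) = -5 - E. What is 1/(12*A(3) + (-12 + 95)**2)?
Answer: 1/6793 ≈ 0.00014721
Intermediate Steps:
1/(12*A(3) + (-12 + 95)**2) = 1/(12*(-5 - 1*3) + (-12 + 95)**2) = 1/(12*(-5 - 3) + 83**2) = 1/(12*(-8) + 6889) = 1/(-96 + 6889) = 1/6793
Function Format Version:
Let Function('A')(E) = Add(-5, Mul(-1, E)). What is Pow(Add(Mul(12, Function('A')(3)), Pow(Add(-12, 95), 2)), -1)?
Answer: Rational(1, 6793) ≈ 0.00014721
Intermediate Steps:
Pow(Add(Mul(12, Function('A')(3)), Pow(Add(-12, 95), 2)), -1) = Pow(Add(Mul(12, Add(-5, Mul(-1, 3))), Pow(Add(-12, 95), 2)), -1) = Pow(Add(Mul(12, Add(-5, -3)), Pow(83, 2)), -1) = Pow(Add(Mul(12, -8), 6889), -1) = Pow(Add(-96, 6889), -1) = Pow(6793, -1) = Rational(1, 6793)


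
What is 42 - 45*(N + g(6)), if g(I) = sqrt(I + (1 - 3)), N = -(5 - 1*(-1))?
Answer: 222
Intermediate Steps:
N = -6 (N = -(5 + 1) = -1*6 = -6)
g(I) = sqrt(-2 + I) (g(I) = sqrt(I - 2) = sqrt(-2 + I))
42 - 45*(N + g(6)) = 42 - 45*(-6 + sqrt(-2 + 6)) = 42 - 45*(-6 + sqrt(4)) = 42 - 45*(-6 + 2) = 42 - 45*(-4) = 42 + 180 = 222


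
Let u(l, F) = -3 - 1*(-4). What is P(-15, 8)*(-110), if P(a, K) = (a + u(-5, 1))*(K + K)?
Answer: 24640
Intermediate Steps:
u(l, F) = 1 (u(l, F) = -3 + 4 = 1)
P(a, K) = 2*K*(1 + a) (P(a, K) = (a + 1)*(K + K) = (1 + a)*(2*K) = 2*K*(1 + a))
P(-15, 8)*(-110) = (2*8*(1 - 15))*(-110) = (2*8*(-14))*(-110) = -224*(-110) = 24640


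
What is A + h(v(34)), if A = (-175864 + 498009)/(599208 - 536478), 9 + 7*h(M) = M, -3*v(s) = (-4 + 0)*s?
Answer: 906841/87822 ≈ 10.326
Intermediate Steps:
v(s) = 4*s/3 (v(s) = -(-4 + 0)*s/3 = -(-4)*s/3 = 4*s/3)
h(M) = -9/7 + M/7
A = 64429/12546 (A = 322145/62730 = 322145*(1/62730) = 64429/12546 ≈ 5.1354)
A + h(v(34)) = 64429/12546 + (-9/7 + ((4/3)*34)/7) = 64429/12546 + (-9/7 + (⅐)*(136/3)) = 64429/12546 + (-9/7 + 136/21) = 64429/12546 + 109/21 = 906841/87822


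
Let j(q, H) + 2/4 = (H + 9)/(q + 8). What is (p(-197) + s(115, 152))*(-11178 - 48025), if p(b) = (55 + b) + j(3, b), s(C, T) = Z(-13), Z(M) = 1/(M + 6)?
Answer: 1456334597/154 ≈ 9.4567e+6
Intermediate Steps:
j(q, H) = -1/2 + (9 + H)/(8 + q) (j(q, H) = -1/2 + (H + 9)/(q + 8) = -1/2 + (9 + H)/(8 + q))
Z(M) = 1/(6 + M)
s(C, T) = -1/7 (s(C, T) = 1/(6 - 13) = 1/(-7) = -1/7)
p(b) = 1217/22 + 12*b/11 (p(b) = (55 + b) + (5 + b - 1/2*3)/(8 + 3) = (55 + b) + (5 + b - 3/2)/11 = (55 + b) + (7/2 + b)/11 = (55 + b) + (7/22 + b/11) = 1217/22 + 12*b/11)
(p(-197) + s(115, 152))*(-11178 - 48025) = ((1217/22 + (12/11)*(-197)) - 1/7)*(-11178 - 48025) = ((1217/22 - 2364/11) - 1/7)*(-59203) = (-3511/22 - 1/7)*(-59203) = -24599/154*(-59203) = 1456334597/154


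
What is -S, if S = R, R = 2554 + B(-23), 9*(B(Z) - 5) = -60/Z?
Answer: -176591/69 ≈ -2559.3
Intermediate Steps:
B(Z) = 5 - 20/(3*Z) (B(Z) = 5 + (-60/Z)/9 = 5 - 20/(3*Z))
R = 176591/69 (R = 2554 + (5 - 20/3/(-23)) = 2554 + (5 - 20/3*(-1/23)) = 2554 + (5 + 20/69) = 2554 + 365/69 = 176591/69 ≈ 2559.3)
S = 176591/69 ≈ 2559.3
-S = -1*176591/69 = -176591/69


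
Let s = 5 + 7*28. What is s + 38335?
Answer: 38536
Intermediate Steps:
s = 201 (s = 5 + 196 = 201)
s + 38335 = 201 + 38335 = 38536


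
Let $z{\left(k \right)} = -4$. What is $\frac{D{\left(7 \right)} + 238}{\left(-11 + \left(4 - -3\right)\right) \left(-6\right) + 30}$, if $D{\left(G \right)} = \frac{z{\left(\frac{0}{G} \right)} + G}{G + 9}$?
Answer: $\frac{3811}{864} \approx 4.4109$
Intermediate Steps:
$D{\left(G \right)} = \frac{-4 + G}{9 + G}$ ($D{\left(G \right)} = \frac{-4 + G}{G + 9} = \frac{-4 + G}{9 + G}$)
$\frac{D{\left(7 \right)} + 238}{\left(-11 + \left(4 - -3\right)\right) \left(-6\right) + 30} = \frac{\frac{-4 + 7}{9 + 7} + 238}{\left(-11 + \left(4 - -3\right)\right) \left(-6\right) + 30} = \frac{\frac{1}{16} \cdot 3 + 238}{\left(-11 + \left(4 + 3\right)\right) \left(-6\right) + 30} = \frac{\frac{1}{16} \cdot 3 + 238}{\left(-11 + 7\right) \left(-6\right) + 30} = \frac{\frac{3}{16} + 238}{\left(-4\right) \left(-6\right) + 30} = \frac{3811}{16 \left(24 + 30\right)} = \frac{3811}{16 \cdot 54} = \frac{3811}{16} \cdot \frac{1}{54} = \frac{3811}{864}$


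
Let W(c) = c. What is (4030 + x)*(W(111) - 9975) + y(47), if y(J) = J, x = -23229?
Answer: 189378983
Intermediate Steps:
(4030 + x)*(W(111) - 9975) + y(47) = (4030 - 23229)*(111 - 9975) + 47 = -19199*(-9864) + 47 = 189378936 + 47 = 189378983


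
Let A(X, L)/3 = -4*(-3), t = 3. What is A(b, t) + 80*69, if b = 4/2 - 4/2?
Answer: 5556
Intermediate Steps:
b = 0 (b = 4*(½) - 4*½ = 2 - 2 = 0)
A(X, L) = 36 (A(X, L) = 3*(-4*(-3)) = 3*12 = 36)
A(b, t) + 80*69 = 36 + 80*69 = 36 + 5520 = 5556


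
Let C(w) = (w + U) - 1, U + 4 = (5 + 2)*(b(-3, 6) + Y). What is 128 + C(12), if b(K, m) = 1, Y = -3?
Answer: 121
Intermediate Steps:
U = -18 (U = -4 + (5 + 2)*(1 - 3) = -4 + 7*(-2) = -4 - 14 = -18)
C(w) = -19 + w (C(w) = (w - 18) - 1 = (-18 + w) - 1 = -19 + w)
128 + C(12) = 128 + (-19 + 12) = 128 - 7 = 121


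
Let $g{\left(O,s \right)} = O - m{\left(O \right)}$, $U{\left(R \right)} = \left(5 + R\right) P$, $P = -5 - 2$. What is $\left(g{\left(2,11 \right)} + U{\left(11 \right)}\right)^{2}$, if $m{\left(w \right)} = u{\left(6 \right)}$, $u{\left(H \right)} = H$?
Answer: $13456$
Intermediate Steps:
$P = -7$
$m{\left(w \right)} = 6$
$U{\left(R \right)} = -35 - 7 R$ ($U{\left(R \right)} = \left(5 + R\right) \left(-7\right) = -35 - 7 R$)
$g{\left(O,s \right)} = -6 + O$ ($g{\left(O,s \right)} = O - 6 = -6 + O$)
$\left(g{\left(2,11 \right)} + U{\left(11 \right)}\right)^{2} = \left(\left(-6 + 2\right) - 112\right)^{2} = \left(-4 - 112\right)^{2} = \left(-116\right)^{2} = 13456$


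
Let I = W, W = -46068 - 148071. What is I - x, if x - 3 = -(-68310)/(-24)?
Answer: -765183/4 ≈ -1.9130e+5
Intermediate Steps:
W = -194139
I = -194139
x = -11373/4 (x = 3 - (-68310)/(-24) = 3 - (-68310)*(-1)/24 = 3 - 4554*5/8 = 3 - 11385/4 = -11373/4 ≈ -2843.3)
I - x = -194139 - 1*(-11373/4) = -194139 + 11373/4 = -765183/4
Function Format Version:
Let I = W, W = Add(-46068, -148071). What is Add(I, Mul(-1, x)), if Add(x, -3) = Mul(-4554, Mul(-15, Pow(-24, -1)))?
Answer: Rational(-765183, 4) ≈ -1.9130e+5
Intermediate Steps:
W = -194139
I = -194139
x = Rational(-11373, 4) (x = Add(3, Mul(-4554, Mul(-15, Pow(-24, -1)))) = Add(3, Mul(-4554, Mul(-15, Rational(-1, 24)))) = Add(3, Mul(-4554, Rational(5, 8))) = Add(3, Rational(-11385, 4)) = Rational(-11373, 4) ≈ -2843.3)
Add(I, Mul(-1, x)) = Add(-194139, Mul(-1, Rational(-11373, 4))) = Add(-194139, Rational(11373, 4)) = Rational(-765183, 4)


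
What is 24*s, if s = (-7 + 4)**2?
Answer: 216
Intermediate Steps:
s = 9 (s = (-3)**2 = 9)
24*s = 24*9 = 216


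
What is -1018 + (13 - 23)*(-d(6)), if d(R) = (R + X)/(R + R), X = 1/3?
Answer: -18229/18 ≈ -1012.7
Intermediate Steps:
X = ⅓ ≈ 0.33333
d(R) = (⅓ + R)/(2*R) (d(R) = (R + ⅓)/(R + R) = (⅓ + R)/((2*R)) = (⅓ + R)*(1/(2*R)) = (⅓ + R)/(2*R))
-1018 + (13 - 23)*(-d(6)) = -1018 + (13 - 23)*(-(1 + 3*6)/(6*6)) = -1018 - (-10)*(⅙)*(⅙)*(1 + 18) = -1018 - (-10)*(⅙)*(⅙)*19 = -1018 - (-10)*19/36 = -1018 - 10*(-19/36) = -1018 + 95/18 = -18229/18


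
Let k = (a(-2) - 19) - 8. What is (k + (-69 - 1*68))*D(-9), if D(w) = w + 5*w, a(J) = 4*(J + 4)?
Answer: 8424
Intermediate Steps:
a(J) = 16 + 4*J (a(J) = 4*(4 + J) = 16 + 4*J)
D(w) = 6*w
k = -19 (k = ((16 + 4*(-2)) - 19) - 8 = ((16 - 8) - 19) - 8 = (8 - 19) - 8 = -11 - 8 = -19)
(k + (-69 - 1*68))*D(-9) = (-19 + (-69 - 1*68))*(6*(-9)) = (-19 + (-69 - 68))*(-54) = (-19 - 137)*(-54) = -156*(-54) = 8424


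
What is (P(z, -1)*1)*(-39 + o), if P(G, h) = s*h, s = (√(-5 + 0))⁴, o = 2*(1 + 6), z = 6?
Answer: 625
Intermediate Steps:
o = 14 (o = 2*7 = 14)
s = 25 (s = (√(-5))⁴ = (I*√5)⁴ = 25)
P(G, h) = 25*h
(P(z, -1)*1)*(-39 + o) = ((25*(-1))*1)*(-39 + 14) = -25*1*(-25) = -25*(-25) = 625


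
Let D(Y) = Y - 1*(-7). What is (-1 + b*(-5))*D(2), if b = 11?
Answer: -504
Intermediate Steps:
D(Y) = 7 + Y (D(Y) = Y + 7 = 7 + Y)
(-1 + b*(-5))*D(2) = (-1 + 11*(-5))*(7 + 2) = (-1 - 55)*9 = -56*9 = -504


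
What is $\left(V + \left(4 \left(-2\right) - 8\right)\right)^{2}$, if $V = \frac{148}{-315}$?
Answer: $\frac{26915344}{99225} \approx 271.26$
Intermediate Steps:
$V = - \frac{148}{315}$ ($V = 148 \left(- \frac{1}{315}\right) = - \frac{148}{315} \approx -0.46984$)
$\left(V + \left(4 \left(-2\right) - 8\right)\right)^{2} = \left(- \frac{148}{315} + \left(4 \left(-2\right) - 8\right)\right)^{2} = \left(- \frac{148}{315} - 16\right)^{2} = \left(- \frac{5188}{315}\right)^{2} = \frac{26915344}{99225}$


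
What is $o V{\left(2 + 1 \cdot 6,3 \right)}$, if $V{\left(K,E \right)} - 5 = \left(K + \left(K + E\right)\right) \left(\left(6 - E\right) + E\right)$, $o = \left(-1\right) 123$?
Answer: $-14637$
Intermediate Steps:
$o = -123$
$V{\left(K,E \right)} = 5 + 6 E + 12 K$ ($V{\left(K,E \right)} = 5 + \left(K + \left(K + E\right)\right) \left(\left(6 - E\right) + E\right) = 5 + \left(K + \left(E + K\right)\right) 6 = 5 + \left(E + 2 K\right) 6 = 5 + \left(6 E + 12 K\right) = 5 + 6 E + 12 K$)
$o V{\left(2 + 1 \cdot 6,3 \right)} = - 123 \left(5 + 6 \cdot 3 + 12 \left(2 + 1 \cdot 6\right)\right) = - 123 \left(5 + 18 + 12 \left(2 + 6\right)\right) = - 123 \left(5 + 18 + 12 \cdot 8\right) = - 123 \left(5 + 18 + 96\right) = \left(-123\right) 119 = -14637$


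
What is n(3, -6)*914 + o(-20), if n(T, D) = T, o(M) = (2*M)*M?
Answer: 3542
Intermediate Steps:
o(M) = 2*M**2
n(3, -6)*914 + o(-20) = 3*914 + 2*(-20)**2 = 2742 + 2*400 = 2742 + 800 = 3542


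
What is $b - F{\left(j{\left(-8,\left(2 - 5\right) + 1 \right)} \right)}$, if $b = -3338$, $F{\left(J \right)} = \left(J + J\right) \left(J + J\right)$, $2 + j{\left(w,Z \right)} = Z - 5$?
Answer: $-3662$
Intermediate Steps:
$j{\left(w,Z \right)} = -7 + Z$ ($j{\left(w,Z \right)} = -2 + \left(Z - 5\right) = -2 + \left(-5 + Z\right) = -7 + Z$)
$F{\left(J \right)} = 4 J^{2}$ ($F{\left(J \right)} = 2 J 2 J = 4 J^{2}$)
$b - F{\left(j{\left(-8,\left(2 - 5\right) + 1 \right)} \right)} = -3338 - 4 \left(-7 + \left(\left(2 - 5\right) + 1\right)\right)^{2} = -3338 - 4 \left(-7 + \left(-3 + 1\right)\right)^{2} = -3338 - 4 \left(-7 - 2\right)^{2} = -3338 - 4 \left(-9\right)^{2} = -3338 - 4 \cdot 81 = -3338 - 324 = -3662$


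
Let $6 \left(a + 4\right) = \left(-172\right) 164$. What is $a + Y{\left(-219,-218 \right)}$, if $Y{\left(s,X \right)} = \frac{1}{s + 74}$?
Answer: $- \frac{2046823}{435} \approx -4705.3$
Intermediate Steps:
$Y{\left(s,X \right)} = \frac{1}{74 + s}$
$a = - \frac{14116}{3}$ ($a = -4 + \frac{\left(-172\right) 164}{6} = -4 + \frac{1}{6} \left(-28208\right) = -4 - \frac{14104}{3} = - \frac{14116}{3} \approx -4705.3$)
$a + Y{\left(-219,-218 \right)} = - \frac{14116}{3} + \frac{1}{74 - 219} = - \frac{14116}{3} + \frac{1}{-145} = - \frac{14116}{3} - \frac{1}{145} = - \frac{2046823}{435}$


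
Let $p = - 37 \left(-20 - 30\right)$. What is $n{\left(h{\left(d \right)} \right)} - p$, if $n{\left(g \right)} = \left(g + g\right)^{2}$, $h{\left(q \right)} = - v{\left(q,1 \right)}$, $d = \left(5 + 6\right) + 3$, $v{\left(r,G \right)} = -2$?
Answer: $-1834$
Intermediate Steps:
$d = 14$ ($d = 11 + 3 = 14$)
$h{\left(q \right)} = 2$ ($h{\left(q \right)} = \left(-1\right) \left(-2\right) = 2$)
$p = 1850$ ($p = \left(-37\right) \left(-50\right) = 1850$)
$n{\left(g \right)} = 4 g^{2}$ ($n{\left(g \right)} = \left(2 g\right)^{2} = 4 g^{2}$)
$n{\left(h{\left(d \right)} \right)} - p = 4 \cdot 2^{2} - 1850 = 4 \cdot 4 - 1850 = 16 - 1850 = -1834$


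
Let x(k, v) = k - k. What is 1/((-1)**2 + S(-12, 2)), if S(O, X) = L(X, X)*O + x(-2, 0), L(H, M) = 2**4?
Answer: -1/191 ≈ -0.0052356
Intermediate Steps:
L(H, M) = 16
x(k, v) = 0
S(O, X) = 16*O (S(O, X) = 16*O + 0 = 16*O)
1/((-1)**2 + S(-12, 2)) = 1/((-1)**2 + 16*(-12)) = 1/(1 - 192) = 1/(-191) = -1/191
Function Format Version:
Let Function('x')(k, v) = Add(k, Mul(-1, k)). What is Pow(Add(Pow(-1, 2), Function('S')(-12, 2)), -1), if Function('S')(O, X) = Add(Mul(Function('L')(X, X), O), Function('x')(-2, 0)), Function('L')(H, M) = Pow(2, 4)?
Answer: Rational(-1, 191) ≈ -0.0052356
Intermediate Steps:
Function('L')(H, M) = 16
Function('x')(k, v) = 0
Function('S')(O, X) = Mul(16, O) (Function('S')(O, X) = Add(Mul(16, O), 0) = Mul(16, O))
Pow(Add(Pow(-1, 2), Function('S')(-12, 2)), -1) = Pow(Add(Pow(-1, 2), Mul(16, -12)), -1) = Pow(Add(1, -192), -1) = Pow(-191, -1) = Rational(-1, 191)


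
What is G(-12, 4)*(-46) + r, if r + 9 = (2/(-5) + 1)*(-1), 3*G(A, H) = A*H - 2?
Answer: 11356/15 ≈ 757.07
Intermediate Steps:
G(A, H) = -2/3 + A*H/3 (G(A, H) = (A*H - 2)/3 = (-2 + A*H)/3 = -2/3 + A*H/3)
r = -48/5 (r = -9 + (2/(-5) + 1)*(-1) = -9 + (2*(-1/5) + 1)*(-1) = -9 + (-2/5 + 1)*(-1) = -9 + (3/5)*(-1) = -9 - 3/5 = -48/5 ≈ -9.6000)
G(-12, 4)*(-46) + r = (-2/3 + (1/3)*(-12)*4)*(-46) - 48/5 = (-2/3 - 16)*(-46) - 48/5 = -50/3*(-46) - 48/5 = 2300/3 - 48/5 = 11356/15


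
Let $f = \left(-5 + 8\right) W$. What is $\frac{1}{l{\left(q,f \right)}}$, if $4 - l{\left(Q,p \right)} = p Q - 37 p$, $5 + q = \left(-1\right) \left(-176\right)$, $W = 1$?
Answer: $- \frac{1}{398} \approx -0.0025126$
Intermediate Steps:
$q = 171$ ($q = -5 - -176 = -5 + 176 = 171$)
$f = 3$ ($f = \left(-5 + 8\right) 1 = 3 \cdot 1 = 3$)
$l{\left(Q,p \right)} = 4 + 37 p - Q p$ ($l{\left(Q,p \right)} = 4 - \left(p Q - 37 p\right) = 4 - \left(Q p - 37 p\right) = 4 - \left(- 37 p + Q p\right) = 4 + 37 p - Q p$)
$\frac{1}{l{\left(q,f \right)}} = \frac{1}{4 + 37 \cdot 3 - 171 \cdot 3} = \frac{1}{4 + 111 - 513} = \frac{1}{-398} = - \frac{1}{398}$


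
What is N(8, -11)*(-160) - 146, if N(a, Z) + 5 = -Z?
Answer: -1106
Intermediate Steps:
N(a, Z) = -5 - Z
N(8, -11)*(-160) - 146 = (-5 - 1*(-11))*(-160) - 146 = (-5 + 11)*(-160) - 146 = 6*(-160) - 146 = -960 - 146 = -1106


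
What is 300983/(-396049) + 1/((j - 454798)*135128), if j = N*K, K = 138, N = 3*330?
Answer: -12940690881514721/17028030429546416 ≈ -0.75996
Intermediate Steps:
N = 990
j = 136620 (j = 990*138 = 136620)
300983/(-396049) + 1/((j - 454798)*135128) = 300983/(-396049) + 1/((136620 - 454798)*135128) = 300983*(-1/396049) + (1/135128)/(-318178) = -300983/396049 - 1/318178*1/135128 = -300983/396049 - 1/42994756784 = -12940690881514721/17028030429546416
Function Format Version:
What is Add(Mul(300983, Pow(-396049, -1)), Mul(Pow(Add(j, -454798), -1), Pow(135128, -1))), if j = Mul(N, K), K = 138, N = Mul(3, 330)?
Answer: Rational(-12940690881514721, 17028030429546416) ≈ -0.75996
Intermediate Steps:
N = 990
j = 136620 (j = Mul(990, 138) = 136620)
Add(Mul(300983, Pow(-396049, -1)), Mul(Pow(Add(j, -454798), -1), Pow(135128, -1))) = Add(Mul(300983, Pow(-396049, -1)), Mul(Pow(Add(136620, -454798), -1), Pow(135128, -1))) = Add(Mul(300983, Rational(-1, 396049)), Mul(Pow(-318178, -1), Rational(1, 135128))) = Add(Rational(-300983, 396049), Mul(Rational(-1, 318178), Rational(1, 135128))) = Add(Rational(-300983, 396049), Rational(-1, 42994756784)) = Rational(-12940690881514721, 17028030429546416)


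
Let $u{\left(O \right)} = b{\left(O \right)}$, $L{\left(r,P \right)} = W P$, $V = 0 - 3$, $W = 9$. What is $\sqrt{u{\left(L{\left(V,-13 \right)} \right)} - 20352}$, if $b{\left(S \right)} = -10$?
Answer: $i \sqrt{20362} \approx 142.7 i$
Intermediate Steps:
$V = -3$ ($V = 0 - 3 = -3$)
$L{\left(r,P \right)} = 9 P$
$u{\left(O \right)} = -10$
$\sqrt{u{\left(L{\left(V,-13 \right)} \right)} - 20352} = \sqrt{-10 - 20352} = \sqrt{-20362} = i \sqrt{20362}$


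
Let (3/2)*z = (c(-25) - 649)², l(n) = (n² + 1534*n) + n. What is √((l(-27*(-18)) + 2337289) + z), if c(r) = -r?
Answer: √3579079 ≈ 1891.8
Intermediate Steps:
l(n) = n² + 1535*n
z = 259584 (z = 2*(-1*(-25) - 649)²/3 = 2*(25 - 649)²/3 = (⅔)*(-624)² = (⅔)*389376 = 259584)
√((l(-27*(-18)) + 2337289) + z) = √(((-27*(-18))*(1535 - 27*(-18)) + 2337289) + 259584) = √((486*(1535 + 486) + 2337289) + 259584) = √((486*2021 + 2337289) + 259584) = √((982206 + 2337289) + 259584) = √(3319495 + 259584) = √3579079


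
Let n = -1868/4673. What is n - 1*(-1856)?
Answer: 8671220/4673 ≈ 1855.6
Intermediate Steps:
n = -1868/4673 (n = -1868*1/4673 = -1868/4673 ≈ -0.39974)
n - 1*(-1856) = -1868/4673 - 1*(-1856) = -1868/4673 + 1856 = 8671220/4673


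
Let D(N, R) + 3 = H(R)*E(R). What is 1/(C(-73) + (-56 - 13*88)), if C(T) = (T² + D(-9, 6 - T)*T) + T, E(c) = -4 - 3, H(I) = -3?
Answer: 1/2742 ≈ 0.00036470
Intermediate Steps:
E(c) = -7
D(N, R) = 18 (D(N, R) = -3 - 3*(-7) = -3 + 21 = 18)
C(T) = T² + 19*T (C(T) = (T² + 18*T) + T = T² + 19*T)
1/(C(-73) + (-56 - 13*88)) = 1/(-73*(19 - 73) + (-56 - 13*88)) = 1/(-73*(-54) + (-56 - 1144)) = 1/(3942 - 1200) = 1/2742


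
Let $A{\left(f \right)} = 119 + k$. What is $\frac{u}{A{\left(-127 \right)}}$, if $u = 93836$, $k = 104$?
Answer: $\frac{93836}{223} \approx 420.79$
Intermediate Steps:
$A{\left(f \right)} = 223$ ($A{\left(f \right)} = 119 + 104 = 223$)
$\frac{u}{A{\left(-127 \right)}} = \frac{93836}{223}$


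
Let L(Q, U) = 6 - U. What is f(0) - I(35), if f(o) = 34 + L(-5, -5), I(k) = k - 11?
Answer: 21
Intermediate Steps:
I(k) = -11 + k
f(o) = 45 (f(o) = 34 + (6 - 1*(-5)) = 34 + (6 + 5) = 34 + 11 = 45)
f(0) - I(35) = 45 - (-11 + 35) = 45 - 1*24 = 45 - 24 = 21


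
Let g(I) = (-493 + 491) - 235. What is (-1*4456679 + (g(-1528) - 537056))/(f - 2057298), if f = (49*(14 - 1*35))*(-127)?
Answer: 4993972/1926615 ≈ 2.5921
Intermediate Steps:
f = 130683 (f = (49*(14 - 35))*(-127) = (49*(-21))*(-127) = -1029*(-127) = 130683)
g(I) = -237 (g(I) = -2 - 235 = -237)
(-1*4456679 + (g(-1528) - 537056))/(f - 2057298) = (-1*4456679 + (-237 - 537056))/(130683 - 2057298) = (-4456679 - 537293)/(-1926615) = -4993972*(-1/1926615) = 4993972/1926615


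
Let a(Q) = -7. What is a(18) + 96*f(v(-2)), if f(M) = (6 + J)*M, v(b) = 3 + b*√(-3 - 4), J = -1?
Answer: 1433 - 960*I*√7 ≈ 1433.0 - 2539.9*I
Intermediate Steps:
v(b) = 3 + I*b*√7 (v(b) = 3 + b*√(-7) = 3 + b*(I*√7) = 3 + I*b*√7)
f(M) = 5*M (f(M) = (6 - 1)*M = 5*M)
a(18) + 96*f(v(-2)) = -7 + 96*(5*(3 + I*(-2)*√7)) = -7 + 96*(5*(3 - 2*I*√7)) = -7 + 96*(15 - 10*I*√7) = -7 + (1440 - 960*I*√7) = 1433 - 960*I*√7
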